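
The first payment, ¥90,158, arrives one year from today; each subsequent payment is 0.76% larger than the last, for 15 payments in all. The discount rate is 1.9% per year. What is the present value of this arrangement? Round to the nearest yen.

¥1,228,095

Periodic rate r = 0.019 per year.
Growing ordinary annuity: PV = PMT₁ × [1 − ((1+g)/(1+r))^n] / (r − g) = 90,158 × [1 − ((1+0.0076)/(1+r))^15] / (r − 0.0076) = ¥1,228,095.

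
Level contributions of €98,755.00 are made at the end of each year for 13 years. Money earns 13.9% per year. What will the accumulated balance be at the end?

€3,147,447.83

This is an ordinary annuity: 13 deposits of €98,755.00 at the end of each year.
Periodic rate r = 0.139 per year.
FV = PMT × [((1+r)^n − 1)/r] = 98,755 × [(1+r)^13 − 1] / r = €3,147,447.83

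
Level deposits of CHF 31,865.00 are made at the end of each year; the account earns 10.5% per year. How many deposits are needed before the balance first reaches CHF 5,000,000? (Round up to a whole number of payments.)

29 payments

Periodic rate r = 0.105 per year.
Ordinary annuity FV: 5,000,000 = 31,865 × [((1+r)^n − 1)/r].
(1+r)^n = 1 + 5,000,000 × r / 31,865, so n = ln(1 + 5,000,000·r/31,865) / ln(1+r) = 28.65.
Round up to a whole number of payments: n = 29.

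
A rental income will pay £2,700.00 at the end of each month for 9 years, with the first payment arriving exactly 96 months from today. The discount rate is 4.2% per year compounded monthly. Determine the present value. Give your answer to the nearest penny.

£173,985.46

Ordinary annuity of 108 payments, first payment at period 96.
Periodic rate r = 0.042/12 per month; n is counted in months.
The ordinary-annuity PV formula values the stream one period before the first payment (period 95); discount that back 95 periods:
PV₀ = 2,700 × [1 − (1+r)^−108] / r × (1+r)^−95 = £173,985.46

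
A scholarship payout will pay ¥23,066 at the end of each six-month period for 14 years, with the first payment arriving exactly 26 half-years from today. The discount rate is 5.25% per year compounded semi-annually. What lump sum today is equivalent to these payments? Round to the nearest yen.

¥237,193

Ordinary annuity of 28 payments, first payment at period 26.
Periodic rate r = 0.0525/2 per half-year; n is counted in half-years.
The ordinary-annuity PV formula values the stream one period before the first payment (period 25); discount that back 25 periods:
PV₀ = 23,066 × [1 − (1+r)^−28] / r × (1+r)^−25 = ¥237,193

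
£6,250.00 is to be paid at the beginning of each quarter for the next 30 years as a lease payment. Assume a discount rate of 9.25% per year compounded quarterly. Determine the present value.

This is an annuity due: 120 payments of £6,250.00 at the beginning of each quarter.
Periodic rate r = 0.0925/4 per quarter; n is counted in quarters.
PV = PMT × [(1 − (1+r)^−n)/r] × (1+r) = 6,250 × [1 − (1+r)^−120] / r × (1+r) = £258,725.87

£258,725.87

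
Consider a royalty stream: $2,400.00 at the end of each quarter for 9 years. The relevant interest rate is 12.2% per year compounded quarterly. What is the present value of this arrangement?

This is an ordinary annuity: 36 payments of $2,400.00 at the end of each quarter.
Periodic rate r = 0.122/4 per quarter; n is counted in quarters.
PV = PMT × [(1 − (1+r)^−n)/r] = 2,400 × [1 − (1+r)^−36] / r = $52,008.66

$52,008.66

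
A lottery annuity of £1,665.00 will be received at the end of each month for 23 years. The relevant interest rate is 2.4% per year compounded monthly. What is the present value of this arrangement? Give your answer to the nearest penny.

£352,884.62

This is an ordinary annuity: 276 payments of £1,665.00 at the end of each month.
Periodic rate r = 0.024/12 per month; n is counted in months.
PV = PMT × [(1 − (1+r)^−n)/r] = 1,665 × [1 − (1+r)^−276] / r = £352,884.62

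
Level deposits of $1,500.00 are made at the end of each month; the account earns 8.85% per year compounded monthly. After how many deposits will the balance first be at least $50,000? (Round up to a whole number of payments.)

30 payments

Periodic rate r = 0.0885/12 per month; n is counted in months.
Ordinary annuity FV: 50,000 = 1,500 × [((1+r)^n − 1)/r].
(1+r)^n = 1 + 50,000 × r / 1,500, so n = ln(1 + 50,000·r/1,500) / ln(1+r) = 29.91.
Round up to a whole number of payments: n = 30.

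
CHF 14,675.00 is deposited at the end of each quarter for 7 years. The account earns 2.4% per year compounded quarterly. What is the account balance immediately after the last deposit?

This is an ordinary annuity: 28 deposits of CHF 14,675.00 at the end of each quarter.
Periodic rate r = 0.024/4 per quarter; n is counted in quarters.
FV = PMT × [((1+r)^n − 1)/r] = 14,675 × [(1+r)^28 − 1] / r = CHF 445,980.43

CHF 445,980.43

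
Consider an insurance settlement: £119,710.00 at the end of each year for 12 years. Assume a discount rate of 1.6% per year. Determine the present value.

This is an ordinary annuity: 12 payments of £119,710.00 at the end of each year.
Periodic rate r = 0.016 per year.
PV = PMT × [(1 − (1+r)^−n)/r] = 119,710 × [1 − (1+r)^−12] / r = £1,297,640.45

£1,297,640.45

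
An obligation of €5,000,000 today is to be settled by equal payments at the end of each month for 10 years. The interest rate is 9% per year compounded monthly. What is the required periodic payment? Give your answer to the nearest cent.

€63,337.89

Level ordinary annuity; solve PV = PMT × [(1 − (1+r)^−n)/r] for PMT.
Periodic rate r = 0.09/12 per month; n is counted in months.
With n = 120: PMT = 5,000,000 / ([(1 − (1+r)^−n)/r]) = €63,337.89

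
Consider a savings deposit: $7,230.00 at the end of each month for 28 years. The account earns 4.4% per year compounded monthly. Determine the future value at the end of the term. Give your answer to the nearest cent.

$4,772,516.81

This is an ordinary annuity: 336 deposits of $7,230.00 at the end of each month.
Periodic rate r = 0.044/12 per month; n is counted in months.
FV = PMT × [((1+r)^n − 1)/r] = 7,230 × [(1+r)^336 − 1] / r = $4,772,516.81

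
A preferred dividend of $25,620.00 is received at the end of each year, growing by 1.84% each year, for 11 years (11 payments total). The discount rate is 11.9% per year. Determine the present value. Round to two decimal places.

Periodic rate r = 0.119 per year.
Growing ordinary annuity: PV = PMT₁ × [1 − ((1+g)/(1+r))^n] / (r − g) = 25,620 × [1 − ((1+0.0184)/(1+r))^11] / (r − 0.0184) = $164,316.91.

$164,316.91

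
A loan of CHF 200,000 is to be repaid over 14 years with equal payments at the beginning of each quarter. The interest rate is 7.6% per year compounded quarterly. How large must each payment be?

Level annuity due; solve PV = PMT × [(1 − (1+r)^−n)/r] × (1+r) for PMT.
Periodic rate r = 0.076/4 per quarter; n is counted in quarters.
With n = 56: PMT = 200,000 / ([(1 − (1+r)^−n)/r] × (1+r)) = CHF 5,724.24

CHF 5,724.24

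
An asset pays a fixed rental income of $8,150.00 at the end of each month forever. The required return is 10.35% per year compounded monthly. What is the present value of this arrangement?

$944,927.54

Periodic rate r = 0.1035/12 per month.
Level perpetuity: PV = PMT / r = 8,150 / (0.1035/12) = $944,927.54.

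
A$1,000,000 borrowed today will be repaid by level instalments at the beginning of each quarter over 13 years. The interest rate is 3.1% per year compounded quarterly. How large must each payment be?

Level annuity due; solve PV = PMT × [(1 − (1+r)^−n)/r] × (1+r) for PMT.
Periodic rate r = 0.031/4 per quarter; n is counted in quarters.
With n = 52: PMT = 1,000,000 / ([(1 − (1+r)^−n)/r] × (1+r)) = A$23,258.51

A$23,258.51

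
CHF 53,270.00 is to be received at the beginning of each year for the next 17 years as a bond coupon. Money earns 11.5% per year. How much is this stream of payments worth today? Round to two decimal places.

This is an annuity due: 17 payments of CHF 53,270.00 at the beginning of each year.
Periodic rate r = 0.115 per year.
PV = PMT × [(1 − (1+r)^−n)/r] × (1+r) = 53,270 × [1 − (1+r)^−17] / r × (1+r) = CHF 435,318.99

CHF 435,318.99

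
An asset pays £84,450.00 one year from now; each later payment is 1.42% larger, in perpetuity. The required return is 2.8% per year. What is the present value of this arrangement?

£6,119,565.22

Periodic rate r = 0.028 per year.
Growing perpetuity (Gordon): PV = PMT₁ / (r − g) = 84,450 / (r − 0.0142) = £6,119,565.22.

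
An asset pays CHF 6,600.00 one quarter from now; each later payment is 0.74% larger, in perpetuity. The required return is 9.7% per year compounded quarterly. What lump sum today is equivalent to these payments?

CHF 391,691.39

Periodic rate r = 0.097/4 per quarter.
Growing perpetuity (Gordon): PV = PMT₁ / (r − g) = 6,600 / (r − 0.0074) = CHF 391,691.39.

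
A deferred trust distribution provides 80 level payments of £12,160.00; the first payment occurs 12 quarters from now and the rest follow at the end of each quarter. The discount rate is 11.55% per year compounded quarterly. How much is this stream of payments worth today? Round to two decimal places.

Ordinary annuity of 80 payments, first payment at period 12.
Periodic rate r = 0.1155/4 per quarter; n is counted in quarters.
The ordinary-annuity PV formula values the stream one period before the first payment (period 11); discount that back 11 periods:
PV₀ = 12,160 × [1 − (1+r)^−80] / r × (1+r)^−11 = £276,329.20

£276,329.20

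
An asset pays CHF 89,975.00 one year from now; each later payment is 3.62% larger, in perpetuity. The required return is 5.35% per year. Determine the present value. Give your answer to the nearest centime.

Periodic rate r = 0.0535 per year.
Growing perpetuity (Gordon): PV = PMT₁ / (r − g) = 89,975 / (r − 0.0362) = CHF 5,200,867.05.

CHF 5,200,867.05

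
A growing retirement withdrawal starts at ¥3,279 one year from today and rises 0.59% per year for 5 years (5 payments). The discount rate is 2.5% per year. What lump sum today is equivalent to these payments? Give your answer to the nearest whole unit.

¥15,410

Periodic rate r = 0.025 per year.
Growing ordinary annuity: PV = PMT₁ × [1 − ((1+g)/(1+r))^n] / (r − g) = 3,279 × [1 − ((1+0.0059)/(1+r))^5] / (r − 0.0059) = ¥15,410.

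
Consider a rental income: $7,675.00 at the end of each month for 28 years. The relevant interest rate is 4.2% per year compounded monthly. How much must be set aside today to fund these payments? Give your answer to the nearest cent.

$1,514,947.63

This is an ordinary annuity: 336 payments of $7,675.00 at the end of each month.
Periodic rate r = 0.042/12 per month; n is counted in months.
PV = PMT × [(1 − (1+r)^−n)/r] = 7,675 × [1 − (1+r)^−336] / r = $1,514,947.63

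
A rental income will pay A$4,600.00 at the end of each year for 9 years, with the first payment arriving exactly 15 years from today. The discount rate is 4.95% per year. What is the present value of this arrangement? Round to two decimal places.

Ordinary annuity of 9 payments, first payment at period 15.
Periodic rate r = 0.0495 per year.
The ordinary-annuity PV formula values the stream one period before the first payment (period 14); discount that back 14 periods:
PV₀ = 4,600 × [1 − (1+r)^−9] / r × (1+r)^−14 = A$16,661.25

A$16,661.25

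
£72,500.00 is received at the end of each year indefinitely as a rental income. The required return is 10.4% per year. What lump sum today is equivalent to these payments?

£697,115.38

Periodic rate r = 0.104 per year.
Level perpetuity: PV = PMT / r = 72,500 / (0.104) = £697,115.38.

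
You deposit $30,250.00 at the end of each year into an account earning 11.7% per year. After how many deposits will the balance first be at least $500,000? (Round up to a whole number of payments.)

10 payments

Periodic rate r = 0.117 per year.
Ordinary annuity FV: 500,000 = 30,250 × [((1+r)^n − 1)/r].
(1+r)^n = 1 + 500,000 × r / 30,250, so n = ln(1 + 500,000·r/30,250) / ln(1+r) = 9.73.
Round up to a whole number of payments: n = 10.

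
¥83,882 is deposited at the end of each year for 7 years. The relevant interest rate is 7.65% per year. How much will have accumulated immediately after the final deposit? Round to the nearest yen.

¥740,488

This is an ordinary annuity: 7 deposits of ¥83,882 at the end of each year.
Periodic rate r = 0.0765 per year.
FV = PMT × [((1+r)^n − 1)/r] = 83,882 × [(1+r)^7 − 1] / r = ¥740,488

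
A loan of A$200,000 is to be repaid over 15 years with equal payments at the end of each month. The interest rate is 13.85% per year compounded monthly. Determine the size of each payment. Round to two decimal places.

A$2,643.36

Level ordinary annuity; solve PV = PMT × [(1 − (1+r)^−n)/r] for PMT.
Periodic rate r = 0.1385/12 per month; n is counted in months.
With n = 180: PMT = 200,000 / ([(1 − (1+r)^−n)/r]) = A$2,643.36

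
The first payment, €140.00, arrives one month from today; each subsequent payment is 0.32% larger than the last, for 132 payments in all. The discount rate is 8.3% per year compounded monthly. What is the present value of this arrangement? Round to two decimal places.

Periodic rate r = 0.083/12 per month; n is counted in months.
Growing ordinary annuity: PV = PMT₁ × [1 − ((1+g)/(1+r))^n] / (r − g) = 140 × [1 − ((1+0.0032)/(1+r))^132] / (r − 0.0032) = €14,548.49.

€14,548.49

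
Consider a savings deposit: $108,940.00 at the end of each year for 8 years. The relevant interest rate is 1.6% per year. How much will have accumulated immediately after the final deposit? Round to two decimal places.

$921,918.52

This is an ordinary annuity: 8 deposits of $108,940.00 at the end of each year.
Periodic rate r = 0.016 per year.
FV = PMT × [((1+r)^n − 1)/r] = 108,940 × [(1+r)^8 − 1] / r = $921,918.52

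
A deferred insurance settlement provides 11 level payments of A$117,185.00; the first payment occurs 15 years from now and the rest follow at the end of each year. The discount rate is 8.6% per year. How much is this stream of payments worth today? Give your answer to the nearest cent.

A$256,063.26

Ordinary annuity of 11 payments, first payment at period 15.
Periodic rate r = 0.086 per year.
The ordinary-annuity PV formula values the stream one period before the first payment (period 14); discount that back 14 periods:
PV₀ = 117,185 × [1 − (1+r)^−11] / r × (1+r)^−14 = A$256,063.26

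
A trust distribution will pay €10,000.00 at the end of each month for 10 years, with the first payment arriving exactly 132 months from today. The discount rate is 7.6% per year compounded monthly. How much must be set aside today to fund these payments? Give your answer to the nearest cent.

Ordinary annuity of 120 payments, first payment at period 132.
Periodic rate r = 0.076/12 per month; n is counted in months.
The ordinary-annuity PV formula values the stream one period before the first payment (period 131); discount that back 131 periods:
PV₀ = 10,000 × [1 − (1+r)^−120] / r × (1+r)^−131 = €366,818.84

€366,818.84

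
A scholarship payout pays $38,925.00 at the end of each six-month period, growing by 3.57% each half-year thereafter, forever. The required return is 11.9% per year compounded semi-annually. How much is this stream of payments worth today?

Periodic rate r = 0.119/2 per half-year.
Growing perpetuity (Gordon): PV = PMT₁ / (r − g) = 38,925 / (r − 0.0357) = $1,635,504.20.

$1,635,504.20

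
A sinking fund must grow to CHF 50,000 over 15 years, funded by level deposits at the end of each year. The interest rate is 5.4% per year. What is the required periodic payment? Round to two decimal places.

Level ordinary annuity; solve FV = PMT × [((1+r)^n − 1)/r] for PMT.
Periodic rate r = 0.054 per year.
With n = 15: PMT = 50,000 / ([((1+r)^n − 1)/r]) = CHF 2,248.23

CHF 2,248.23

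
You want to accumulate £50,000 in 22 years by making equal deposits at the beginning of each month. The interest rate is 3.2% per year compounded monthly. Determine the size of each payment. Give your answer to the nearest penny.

Level annuity due; solve FV = PMT × [((1+r)^n − 1)/r] × (1+r) for PMT.
Periodic rate r = 0.032/12 per month; n is counted in months.
With n = 264: PMT = 50,000 / ([((1+r)^n − 1)/r] × (1+r)) = £130.38

£130.38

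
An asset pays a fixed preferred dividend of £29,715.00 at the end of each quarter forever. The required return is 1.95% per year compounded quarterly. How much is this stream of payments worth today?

£6,095,384.62

Periodic rate r = 0.0195/4 per quarter.
Level perpetuity: PV = PMT / r = 29,715 / (0.0195/4) = £6,095,384.62.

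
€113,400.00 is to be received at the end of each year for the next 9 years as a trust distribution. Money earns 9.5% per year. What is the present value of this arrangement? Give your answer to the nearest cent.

€666,257.19

This is an ordinary annuity: 9 payments of €113,400.00 at the end of each year.
Periodic rate r = 0.095 per year.
PV = PMT × [(1 − (1+r)^−n)/r] = 113,400 × [1 − (1+r)^−9] / r = €666,257.19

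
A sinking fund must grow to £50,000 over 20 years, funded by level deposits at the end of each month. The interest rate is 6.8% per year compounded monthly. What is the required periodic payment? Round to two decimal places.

Level ordinary annuity; solve FV = PMT × [((1+r)^n − 1)/r] for PMT.
Periodic rate r = 0.068/12 per month; n is counted in months.
With n = 240: PMT = 50,000 / ([((1+r)^n − 1)/r]) = £98.34

£98.34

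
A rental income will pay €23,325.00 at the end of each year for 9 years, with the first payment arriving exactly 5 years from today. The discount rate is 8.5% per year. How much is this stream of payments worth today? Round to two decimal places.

Ordinary annuity of 9 payments, first payment at period 5.
Periodic rate r = 0.085 per year.
The ordinary-annuity PV formula values the stream one period before the first payment (period 4); discount that back 4 periods:
PV₀ = 23,325 × [1 − (1+r)^−9] / r × (1+r)^−4 = €102,988.23

€102,988.23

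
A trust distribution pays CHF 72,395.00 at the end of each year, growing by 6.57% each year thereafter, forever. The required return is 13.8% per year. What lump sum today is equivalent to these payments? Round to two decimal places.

CHF 1,001,313.97

Periodic rate r = 0.138 per year.
Growing perpetuity (Gordon): PV = PMT₁ / (r − g) = 72,395 / (r − 0.0657) = CHF 1,001,313.97.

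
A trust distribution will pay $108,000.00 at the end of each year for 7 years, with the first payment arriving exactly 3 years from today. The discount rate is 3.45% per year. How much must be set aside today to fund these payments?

Ordinary annuity of 7 payments, first payment at period 3.
Periodic rate r = 0.0345 per year.
The ordinary-annuity PV formula values the stream one period before the first payment (period 2); discount that back 2 periods:
PV₀ = 108,000 × [1 − (1+r)^−7] / r × (1+r)^−2 = $618,212.26

$618,212.26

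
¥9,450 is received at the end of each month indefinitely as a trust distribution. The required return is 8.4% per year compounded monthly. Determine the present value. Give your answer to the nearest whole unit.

¥1,350,000

Periodic rate r = 0.084/12 per month.
Level perpetuity: PV = PMT / r = 9,450 / (0.084/12) = ¥1,350,000.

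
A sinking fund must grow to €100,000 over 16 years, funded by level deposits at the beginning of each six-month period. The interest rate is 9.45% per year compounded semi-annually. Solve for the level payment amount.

Level annuity due; solve FV = PMT × [((1+r)^n − 1)/r] × (1+r) for PMT.
Periodic rate r = 0.0945/2 per half-year; n is counted in half-years.
With n = 32: PMT = 100,000 / ([((1+r)^n − 1)/r] × (1+r)) = €1,334.31

€1,334.31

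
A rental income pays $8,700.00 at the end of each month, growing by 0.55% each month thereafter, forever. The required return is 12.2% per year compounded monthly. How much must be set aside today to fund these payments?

Periodic rate r = 0.122/12 per month.
Growing perpetuity (Gordon): PV = PMT₁ / (r − g) = 8,700 / (r − 0.0055) = $1,864,285.71.

$1,864,285.71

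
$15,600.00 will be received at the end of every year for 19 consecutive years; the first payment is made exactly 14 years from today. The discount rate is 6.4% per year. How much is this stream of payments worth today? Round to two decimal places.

$75,336.59

Ordinary annuity of 19 payments, first payment at period 14.
Periodic rate r = 0.064 per year.
The ordinary-annuity PV formula values the stream one period before the first payment (period 13); discount that back 13 periods:
PV₀ = 15,600 × [1 − (1+r)^−19] / r × (1+r)^−13 = $75,336.59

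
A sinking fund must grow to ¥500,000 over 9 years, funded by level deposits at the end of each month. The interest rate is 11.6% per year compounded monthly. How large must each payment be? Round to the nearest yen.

Level ordinary annuity; solve FV = PMT × [((1+r)^n − 1)/r] for PMT.
Periodic rate r = 0.116/12 per month; n is counted in months.
With n = 108: PMT = 500,000 / ([((1+r)^n − 1)/r]) = ¥2,646

¥2,646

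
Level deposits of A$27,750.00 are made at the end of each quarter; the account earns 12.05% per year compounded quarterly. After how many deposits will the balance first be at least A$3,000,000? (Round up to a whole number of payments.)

49 payments

Periodic rate r = 0.1205/4 per quarter; n is counted in quarters.
Ordinary annuity FV: 3,000,000 = 27,750 × [((1+r)^n − 1)/r].
(1+r)^n = 1 + 3,000,000 × r / 27,750, so n = ln(1 + 3,000,000·r/27,750) / ln(1+r) = 48.80.
Round up to a whole number of payments: n = 49.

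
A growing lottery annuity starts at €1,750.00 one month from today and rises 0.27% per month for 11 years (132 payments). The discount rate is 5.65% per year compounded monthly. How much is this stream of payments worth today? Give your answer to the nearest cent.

Periodic rate r = 0.0565/12 per month; n is counted in months.
Growing ordinary annuity: PV = PMT₁ × [1 − ((1+g)/(1+r))^n] / (r − g) = 1,750 × [1 − ((1+0.0027)/(1+r))^132] / (r − 0.0027) = €202,262.19.

€202,262.19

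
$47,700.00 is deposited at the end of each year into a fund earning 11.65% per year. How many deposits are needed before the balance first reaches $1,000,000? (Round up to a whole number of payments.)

12 payments

Periodic rate r = 0.1165 per year.
Ordinary annuity FV: 1,000,000 = 47,700 × [((1+r)^n − 1)/r].
(1+r)^n = 1 + 1,000,000 × r / 47,700, so n = ln(1 + 1,000,000·r/47,700) / ln(1+r) = 11.22.
Round up to a whole number of payments: n = 12.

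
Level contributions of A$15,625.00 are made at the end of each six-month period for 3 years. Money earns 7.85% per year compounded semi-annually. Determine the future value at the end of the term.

A$103,445.04

This is an ordinary annuity: 6 deposits of A$15,625.00 at the end of each six-month period.
Periodic rate r = 0.0785/2 per half-year; n is counted in half-years.
FV = PMT × [((1+r)^n − 1)/r] = 15,625 × [(1+r)^6 − 1] / r = A$103,445.04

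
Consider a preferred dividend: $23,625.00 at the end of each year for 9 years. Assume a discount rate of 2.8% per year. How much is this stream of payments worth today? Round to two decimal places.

This is an ordinary annuity: 9 payments of $23,625.00 at the end of each year.
Periodic rate r = 0.028 per year.
PV = PMT × [(1 − (1+r)^−n)/r] = 23,625 × [1 − (1+r)^−9] / r = $185,674.45

$185,674.45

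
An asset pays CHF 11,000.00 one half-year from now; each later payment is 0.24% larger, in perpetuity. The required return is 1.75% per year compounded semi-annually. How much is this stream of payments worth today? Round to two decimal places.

CHF 1,732,283.46

Periodic rate r = 0.0175/2 per half-year.
Growing perpetuity (Gordon): PV = PMT₁ / (r − g) = 11,000 / (r − 0.0024) = CHF 1,732,283.46.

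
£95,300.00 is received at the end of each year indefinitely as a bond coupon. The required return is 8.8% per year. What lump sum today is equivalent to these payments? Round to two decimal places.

Periodic rate r = 0.088 per year.
Level perpetuity: PV = PMT / r = 95,300 / (0.088) = £1,082,954.55.

£1,082,954.55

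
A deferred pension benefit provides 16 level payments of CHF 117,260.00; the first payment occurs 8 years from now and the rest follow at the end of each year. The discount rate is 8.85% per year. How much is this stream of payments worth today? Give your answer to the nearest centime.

Ordinary annuity of 16 payments, first payment at period 8.
Periodic rate r = 0.0885 per year.
The ordinary-annuity PV formula values the stream one period before the first payment (period 7); discount that back 7 periods:
PV₀ = 117,260 × [1 − (1+r)^−16] / r × (1+r)^−7 = CHF 543,394.45

CHF 543,394.45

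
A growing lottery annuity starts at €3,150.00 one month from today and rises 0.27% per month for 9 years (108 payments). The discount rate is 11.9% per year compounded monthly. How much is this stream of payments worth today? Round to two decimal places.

Periodic rate r = 0.119/12 per month; n is counted in months.
Growing ordinary annuity: PV = PMT₁ × [1 − ((1+g)/(1+r))^n] / (r − g) = 3,150 × [1 − ((1+0.0027)/(1+r))^108] / (r − 0.0027) = €235,300.13.

€235,300.13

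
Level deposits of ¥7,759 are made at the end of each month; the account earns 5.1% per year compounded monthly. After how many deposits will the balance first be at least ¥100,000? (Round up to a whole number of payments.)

13 payments

Periodic rate r = 0.051/12 per month; n is counted in months.
Ordinary annuity FV: 100,000 = 7,759 × [((1+r)^n − 1)/r].
(1+r)^n = 1 + 100,000 × r / 7,759, so n = ln(1 + 100,000·r/7,759) / ln(1+r) = 12.57.
Round up to a whole number of payments: n = 13.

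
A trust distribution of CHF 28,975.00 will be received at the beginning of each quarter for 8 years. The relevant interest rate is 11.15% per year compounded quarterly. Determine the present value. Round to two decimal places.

This is an annuity due: 32 payments of CHF 28,975.00 at the beginning of each quarter.
Periodic rate r = 0.1115/4 per quarter; n is counted in quarters.
PV = PMT × [(1 − (1+r)^−n)/r] × (1+r) = 28,975 × [1 − (1+r)^−32] / r × (1+r) = CHF 625,176.25

CHF 625,176.25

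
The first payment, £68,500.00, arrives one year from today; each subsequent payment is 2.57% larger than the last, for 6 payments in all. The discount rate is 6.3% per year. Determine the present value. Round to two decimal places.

£354,269.74

Periodic rate r = 0.063 per year.
Growing ordinary annuity: PV = PMT₁ × [1 − ((1+g)/(1+r))^n] / (r − g) = 68,500 × [1 − ((1+0.0257)/(1+r))^6] / (r − 0.0257) = £354,269.74.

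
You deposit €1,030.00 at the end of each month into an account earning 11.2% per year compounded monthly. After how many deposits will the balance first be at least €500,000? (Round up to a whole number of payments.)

Periodic rate r = 0.112/12 per month; n is counted in months.
Ordinary annuity FV: 500,000 = 1,030 × [((1+r)^n − 1)/r].
(1+r)^n = 1 + 500,000 × r / 1,030, so n = ln(1 + 500,000·r/1,030) / ln(1+r) = 184.10.
Round up to a whole number of payments: n = 185.

185 payments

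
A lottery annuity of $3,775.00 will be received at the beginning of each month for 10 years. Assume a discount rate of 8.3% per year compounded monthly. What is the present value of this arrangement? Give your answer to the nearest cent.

This is an annuity due: 120 payments of $3,775.00 at the beginning of each month.
Periodic rate r = 0.083/12 per month; n is counted in months.
PV = PMT × [(1 − (1+r)^−n)/r] × (1+r) = 3,775 × [1 − (1+r)^−120] / r × (1+r) = $309,238.03

$309,238.03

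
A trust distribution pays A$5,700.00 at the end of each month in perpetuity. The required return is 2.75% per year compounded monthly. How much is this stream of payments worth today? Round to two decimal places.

A$2,487,272.73

Periodic rate r = 0.0275/12 per month.
Level perpetuity: PV = PMT / r = 5,700 / (0.0275/12) = A$2,487,272.73.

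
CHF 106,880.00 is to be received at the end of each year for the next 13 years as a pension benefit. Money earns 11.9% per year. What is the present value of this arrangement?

This is an ordinary annuity: 13 payments of CHF 106,880.00 at the end of each year.
Periodic rate r = 0.119 per year.
PV = PMT × [(1 − (1+r)^−n)/r] = 106,880 × [1 − (1+r)^−13] / r = CHF 689,914.04

CHF 689,914.04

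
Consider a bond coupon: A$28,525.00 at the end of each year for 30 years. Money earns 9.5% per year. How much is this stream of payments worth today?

This is an ordinary annuity: 30 payments of A$28,525.00 at the end of each year.
Periodic rate r = 0.095 per year.
PV = PMT × [(1 − (1+r)^−n)/r] = 28,525 × [1 − (1+r)^−30] / r = A$280,535.37

A$280,535.37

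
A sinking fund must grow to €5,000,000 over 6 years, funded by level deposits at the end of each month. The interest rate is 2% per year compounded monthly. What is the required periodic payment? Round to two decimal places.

€65,418.88

Level ordinary annuity; solve FV = PMT × [((1+r)^n − 1)/r] for PMT.
Periodic rate r = 0.02/12 per month; n is counted in months.
With n = 72: PMT = 5,000,000 / ([((1+r)^n − 1)/r]) = €65,418.88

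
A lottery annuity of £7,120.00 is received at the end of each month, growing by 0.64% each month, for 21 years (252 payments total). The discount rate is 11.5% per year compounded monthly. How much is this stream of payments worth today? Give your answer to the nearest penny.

Periodic rate r = 0.115/12 per month; n is counted in months.
Growing ordinary annuity: PV = PMT₁ × [1 − ((1+g)/(1+r))^n] / (r − g) = 7,120 × [1 − ((1+0.0064)/(1+r))^252] / (r − 0.0064) = £1,227,469.05.

£1,227,469.05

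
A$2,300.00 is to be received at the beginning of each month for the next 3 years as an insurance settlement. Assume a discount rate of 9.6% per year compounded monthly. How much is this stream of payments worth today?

A$72,269.97

This is an annuity due: 36 payments of A$2,300.00 at the beginning of each month.
Periodic rate r = 0.096/12 per month; n is counted in months.
PV = PMT × [(1 − (1+r)^−n)/r] × (1+r) = 2,300 × [1 − (1+r)^−36] / r × (1+r) = A$72,269.97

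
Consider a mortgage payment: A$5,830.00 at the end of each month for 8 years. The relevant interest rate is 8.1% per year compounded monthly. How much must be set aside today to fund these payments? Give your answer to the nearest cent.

A$410,923.42

This is an ordinary annuity: 96 payments of A$5,830.00 at the end of each month.
Periodic rate r = 0.081/12 per month; n is counted in months.
PV = PMT × [(1 − (1+r)^−n)/r] = 5,830 × [1 − (1+r)^−96] / r = A$410,923.42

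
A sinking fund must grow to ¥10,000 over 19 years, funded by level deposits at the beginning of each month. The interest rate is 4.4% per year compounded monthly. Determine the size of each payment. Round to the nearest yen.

¥28

Level annuity due; solve FV = PMT × [((1+r)^n − 1)/r] × (1+r) for PMT.
Periodic rate r = 0.044/12 per month; n is counted in months.
With n = 228: PMT = 10,000 / ([((1+r)^n − 1)/r] × (1+r)) = ¥28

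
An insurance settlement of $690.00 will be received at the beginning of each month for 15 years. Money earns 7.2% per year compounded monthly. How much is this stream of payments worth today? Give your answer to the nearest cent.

$76,275.20

This is an annuity due: 180 payments of $690.00 at the beginning of each month.
Periodic rate r = 0.072/12 per month; n is counted in months.
PV = PMT × [(1 − (1+r)^−n)/r] × (1+r) = 690 × [1 − (1+r)^−180] / r × (1+r) = $76,275.20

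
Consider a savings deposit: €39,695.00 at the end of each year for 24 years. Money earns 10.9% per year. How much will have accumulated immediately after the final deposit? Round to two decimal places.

This is an ordinary annuity: 24 deposits of €39,695.00 at the end of each year.
Periodic rate r = 0.109 per year.
FV = PMT × [((1+r)^n − 1)/r] = 39,695 × [(1+r)^24 − 1] / r = €3,997,632.39

€3,997,632.39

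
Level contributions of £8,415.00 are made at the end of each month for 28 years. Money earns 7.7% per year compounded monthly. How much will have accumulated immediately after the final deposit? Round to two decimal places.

This is an ordinary annuity: 336 deposits of £8,415.00 at the end of each month.
Periodic rate r = 0.077/12 per month; n is counted in months.
FV = PMT × [((1+r)^n − 1)/r] = 8,415 × [(1+r)^336 − 1] / r = £9,937,010.13

£9,937,010.13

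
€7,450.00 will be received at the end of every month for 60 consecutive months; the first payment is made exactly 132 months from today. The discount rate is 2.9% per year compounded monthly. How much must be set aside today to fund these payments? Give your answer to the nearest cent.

€302,963.19

Ordinary annuity of 60 payments, first payment at period 132.
Periodic rate r = 0.029/12 per month; n is counted in months.
The ordinary-annuity PV formula values the stream one period before the first payment (period 131); discount that back 131 periods:
PV₀ = 7,450 × [1 − (1+r)^−60] / r × (1+r)^−131 = €302,963.19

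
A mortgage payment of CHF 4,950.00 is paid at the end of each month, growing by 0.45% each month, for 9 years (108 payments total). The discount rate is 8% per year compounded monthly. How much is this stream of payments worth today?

Periodic rate r = 0.08/12 per month; n is counted in months.
Growing ordinary annuity: PV = PMT₁ × [1 − ((1+g)/(1+r))^n] / (r − g) = 4,950 × [1 − ((1+0.0045)/(1+r))^108] / (r − 0.0045) = CHF 474,307.66.

CHF 474,307.66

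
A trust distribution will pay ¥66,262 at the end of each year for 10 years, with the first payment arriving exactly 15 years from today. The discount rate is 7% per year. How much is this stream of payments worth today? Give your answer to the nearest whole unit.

¥180,489

Ordinary annuity of 10 payments, first payment at period 15.
Periodic rate r = 0.07 per year.
The ordinary-annuity PV formula values the stream one period before the first payment (period 14); discount that back 14 periods:
PV₀ = 66,262 × [1 − (1+r)^−10] / r × (1+r)^−14 = ¥180,489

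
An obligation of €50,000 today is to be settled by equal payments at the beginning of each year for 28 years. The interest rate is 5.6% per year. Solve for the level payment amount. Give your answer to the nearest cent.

Level annuity due; solve PV = PMT × [(1 − (1+r)^−n)/r] × (1+r) for PMT.
Periodic rate r = 0.056 per year.
With n = 28: PMT = 50,000 / ([(1 − (1+r)^−n)/r] × (1+r)) = €3,388.41

€3,388.41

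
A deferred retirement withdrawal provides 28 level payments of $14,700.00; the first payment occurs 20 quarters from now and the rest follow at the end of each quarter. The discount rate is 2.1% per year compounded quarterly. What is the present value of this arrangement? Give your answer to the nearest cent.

$345,686.20

Ordinary annuity of 28 payments, first payment at period 20.
Periodic rate r = 0.021/4 per quarter; n is counted in quarters.
The ordinary-annuity PV formula values the stream one period before the first payment (period 19); discount that back 19 periods:
PV₀ = 14,700 × [1 − (1+r)^−28] / r × (1+r)^−19 = $345,686.20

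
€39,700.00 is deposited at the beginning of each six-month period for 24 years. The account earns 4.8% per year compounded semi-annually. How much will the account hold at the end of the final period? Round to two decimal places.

This is an annuity due: 48 deposits of €39,700.00 at the beginning of each six-month period.
Periodic rate r = 0.048/2 per half-year; n is counted in half-years.
FV = PMT × [((1+r)^n − 1)/r] × (1+r) = 39,700 × [(1+r)^48 − 1] / r × (1+r) = €3,593,959.14

€3,593,959.14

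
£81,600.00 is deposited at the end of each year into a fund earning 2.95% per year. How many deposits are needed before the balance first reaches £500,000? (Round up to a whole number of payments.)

Periodic rate r = 0.0295 per year.
Ordinary annuity FV: 500,000 = 81,600 × [((1+r)^n − 1)/r].
(1+r)^n = 1 + 500,000 × r / 81,600, so n = ln(1 + 500,000·r/81,600) / ln(1+r) = 5.72.
Round up to a whole number of payments: n = 6.

6 payments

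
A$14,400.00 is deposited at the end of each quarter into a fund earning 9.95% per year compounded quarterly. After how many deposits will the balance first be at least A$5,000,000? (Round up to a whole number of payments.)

Periodic rate r = 0.0995/4 per quarter; n is counted in quarters.
Ordinary annuity FV: 5,000,000 = 14,400 × [((1+r)^n − 1)/r].
(1+r)^n = 1 + 5,000,000 × r / 14,400, so n = ln(1 + 5,000,000·r/14,400) / ln(1+r) = 92.21.
Round up to a whole number of payments: n = 93.

93 payments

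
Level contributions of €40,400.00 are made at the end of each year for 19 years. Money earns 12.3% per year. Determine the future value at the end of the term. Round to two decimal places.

This is an ordinary annuity: 19 deposits of €40,400.00 at the end of each year.
Periodic rate r = 0.123 per year.
FV = PMT × [((1+r)^n − 1)/r] = 40,400 × [(1+r)^19 − 1] / r = €2,647,946.95

€2,647,946.95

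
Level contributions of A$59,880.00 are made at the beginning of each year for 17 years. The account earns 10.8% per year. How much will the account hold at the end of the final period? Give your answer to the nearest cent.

A$2,897,830.95

This is an annuity due: 17 deposits of A$59,880.00 at the beginning of each year.
Periodic rate r = 0.108 per year.
FV = PMT × [((1+r)^n − 1)/r] × (1+r) = 59,880 × [(1+r)^17 − 1] / r × (1+r) = A$2,897,830.95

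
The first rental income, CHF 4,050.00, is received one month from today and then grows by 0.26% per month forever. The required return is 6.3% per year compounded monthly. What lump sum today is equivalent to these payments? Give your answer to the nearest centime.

Periodic rate r = 0.063/12 per month.
Growing perpetuity (Gordon): PV = PMT₁ / (r − g) = 4,050 / (r − 0.0026) = CHF 1,528,301.89.

CHF 1,528,301.89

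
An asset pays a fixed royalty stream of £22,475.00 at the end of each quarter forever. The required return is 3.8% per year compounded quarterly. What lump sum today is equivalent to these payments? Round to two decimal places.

£2,365,789.47

Periodic rate r = 0.038/4 per quarter.
Level perpetuity: PV = PMT / r = 22,475 / (0.038/4) = £2,365,789.47.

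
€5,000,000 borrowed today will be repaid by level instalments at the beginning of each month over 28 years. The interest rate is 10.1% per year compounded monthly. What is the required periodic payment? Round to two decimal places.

Level annuity due; solve PV = PMT × [(1 − (1+r)^−n)/r] × (1+r) for PMT.
Periodic rate r = 0.101/12 per month; n is counted in months.
With n = 336: PMT = 5,000,000 / ([(1 − (1+r)^−n)/r] × (1+r)) = €44,388.05

€44,388.05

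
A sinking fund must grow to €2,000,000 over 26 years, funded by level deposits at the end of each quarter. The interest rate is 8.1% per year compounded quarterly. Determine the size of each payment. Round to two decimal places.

€5,749.35

Level ordinary annuity; solve FV = PMT × [((1+r)^n − 1)/r] for PMT.
Periodic rate r = 0.081/4 per quarter; n is counted in quarters.
With n = 104: PMT = 2,000,000 / ([((1+r)^n − 1)/r]) = €5,749.35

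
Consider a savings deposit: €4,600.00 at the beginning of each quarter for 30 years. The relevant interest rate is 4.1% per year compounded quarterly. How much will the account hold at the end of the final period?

€1,088,057.01

This is an annuity due: 120 deposits of €4,600.00 at the beginning of each quarter.
Periodic rate r = 0.041/4 per quarter; n is counted in quarters.
FV = PMT × [((1+r)^n − 1)/r] × (1+r) = 4,600 × [(1+r)^120 − 1] / r × (1+r) = €1,088,057.01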